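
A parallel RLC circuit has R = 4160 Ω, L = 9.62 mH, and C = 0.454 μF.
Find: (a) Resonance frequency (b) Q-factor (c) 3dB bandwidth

Step 1 — Resonance: ω₀ = 1/√(LC) = 1/√(0.00962·4.54e-07) = 1.513e+04 rad/s.
Step 2 — f₀ = ω₀/(2π) = 2408 Hz.
Step 3 — Parallel Q: Q = R/(ω₀L) = 4160/(1.513e+04·0.00962) = 28.58.
Step 4 — Bandwidth: Δω = ω₀/Q = 529.5 rad/s; BW = Δω/(2π) = 84.27 Hz.

(a) f₀ = 2408 Hz  (b) Q = 28.58  (c) BW = 84.27 Hz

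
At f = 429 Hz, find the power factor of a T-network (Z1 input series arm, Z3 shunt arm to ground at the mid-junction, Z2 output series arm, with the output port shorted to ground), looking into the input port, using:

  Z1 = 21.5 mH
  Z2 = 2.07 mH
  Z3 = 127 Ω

Step 1 — Angular frequency: ω = 2π·f = 2π·429 = 2695 rad/s.
Step 2 — Component impedances:
  Z1: Z = jωL = j·2695·0.0215 = 0 + j57.95 Ω
  Z2: Z = jωL = j·2695·0.00207 = 0 + j5.58 Ω
  Z3: Z = R = 127 Ω
Step 3 — With the output port shorted to ground, the output series arm Z2 runs from the junction to ground; the shunt arm Z3 also runs from the junction to ground. They appear in parallel: Z3 || Z2 = 0.2447 + j5.569 Ω.
Step 4 — Series with input arm Z1: Z_in = Z1 + (Z3 || Z2) = 0.2447 + j63.52 Ω = 63.52∠89.8° Ω.
Step 5 — Power factor: PF = cos(φ) = Re(Z)/|Z| = 0.2447/63.52 = 0.003852.
Step 6 — Type: Im(Z) = 63.52 ⇒ lagging (phase φ = 89.8°).

PF = 0.003852 (lagging, φ = 89.8°)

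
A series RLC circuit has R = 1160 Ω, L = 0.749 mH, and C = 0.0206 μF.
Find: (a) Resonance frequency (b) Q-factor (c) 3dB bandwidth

Step 1 — Resonance condition Im(Z)=0 gives ω₀ = 1/√(LC).
Step 2 — ω₀ = 1/√(0.000749·2.06e-08) = 2.546e+05 rad/s.
Step 3 — f₀ = ω₀/(2π) = 4.052e+04 Hz.
Step 4 — Series Q: Q = ω₀L/R = 2.546e+05·0.000749/1160 = 0.1644.
Step 5 — 3dB bandwidth: Δω = ω₀/Q = 1.549e+06 rad/s; BW = Δω/(2π) = 2.465e+05 Hz.

(a) f₀ = 4.052e+04 Hz  (b) Q = 0.1644  (c) BW = 2.465e+05 Hz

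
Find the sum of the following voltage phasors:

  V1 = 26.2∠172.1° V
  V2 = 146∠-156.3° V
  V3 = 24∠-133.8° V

Step 1 — Convert each phasor to rectangular form:
  V1 = 26.2·(cos(172.1°) + j·sin(172.1°)) = -25.95 + j3.601 V
  V2 = 146·(cos(-156.3°) + j·sin(-156.3°)) = -133.7 - j58.68 V
  V3 = 24·(cos(-133.8°) + j·sin(-133.8°)) = -16.61 - j17.32 V
Step 2 — Sum components: V_total = -176.2 - j72.41 V.
Step 3 — Convert to polar: |V_total| = 190.5 V, ∠V_total = -157.7°.

V_total = 190.5∠-157.7° V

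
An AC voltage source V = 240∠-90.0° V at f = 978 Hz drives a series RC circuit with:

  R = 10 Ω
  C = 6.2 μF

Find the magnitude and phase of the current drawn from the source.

Step 1 — Angular frequency: ω = 2π·f = 2π·978 = 6145 rad/s.
Step 2 — Component impedances:
  R: Z = R = 10 Ω
  C: Z = 1/(jωC) = -j/(ω·C) = 0 - j26.25 Ω
Step 3 — Series combination: Z_total = R + C = 10 - j26.25 Ω = 28.09∠-69.1° Ω.
Step 4 — Source phasor: V = 240∠-90.0° V = 0 - j240 V.
Step 5 — Ohm's law: I = V / Z_total = (0 - j240) / (10 - j26.25) = 7.985 - j3.042 A.
Step 6 — Convert to polar: |I| = 8.545 A, ∠I = -20.9°.

I = 8.545∠-20.9° A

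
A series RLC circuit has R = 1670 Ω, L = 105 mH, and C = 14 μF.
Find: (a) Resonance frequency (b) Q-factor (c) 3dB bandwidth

Step 1 — Resonance: ω₀ = 1/√(LC) = 1/√(0.105·1.4e-05) = 824.8 rad/s.
Step 2 — f₀ = ω₀/(2π) = 131.3 Hz.
Step 3 — Series Q: Q = ω₀L/R = 824.8·0.105/1670 = 0.05186.
Step 4 — Bandwidth: Δω = ω₀/Q = 1.59e+04 rad/s; BW = Δω/(2π) = 2531 Hz.

(a) f₀ = 131.3 Hz  (b) Q = 0.05186  (c) BW = 2531 Hz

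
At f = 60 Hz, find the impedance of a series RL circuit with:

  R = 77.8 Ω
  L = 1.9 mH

Step 1 — Angular frequency: ω = 2π·f = 2π·60 = 377 rad/s.
Step 2 — Component impedances:
  R: Z = R = 77.8 Ω
  L: Z = jωL = j·377·0.0019 = 0 + j0.7163 Ω
Step 3 — Series combination: Z_total = R + L = 77.8 + j0.7163 Ω = 77.8∠0.5° Ω.

Z = 77.8 + j0.7163 Ω = 77.8∠0.5° Ω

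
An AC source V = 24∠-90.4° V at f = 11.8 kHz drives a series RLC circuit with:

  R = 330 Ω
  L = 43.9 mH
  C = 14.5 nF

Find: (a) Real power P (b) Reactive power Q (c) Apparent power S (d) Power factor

Step 1 — Angular frequency: ω = 2π·f = 2π·1.18e+04 = 7.414e+04 rad/s.
Step 2 — Component impedances:
  R: Z = R = 330 Ω
  L: Z = jωL = j·7.414e+04·0.0439 = 0 + j3255 Ω
  C: Z = 1/(jωC) = -j/(ω·C) = 0 - j930.2 Ω
Step 3 — Series combination: Z_total = R + L + C = 330 + j2325 Ω = 2348∠81.9° Ω.
Step 4 — Source phasor: V = 24∠-90.4° V = -0.1676 - j24 V.
Step 5 — Current: I = V / Z = -0.01013 - j0.001366 A = 0.01022∠-172.3° A.
Step 6 — Complex power: S = V·I* = 0.03448 + j0.2429 VA.
Step 7 — Real power: P = Re(S) = 0.03448 W.
Step 8 — Reactive power: Q = Im(S) = 0.2429 VAR.
Step 9 — Apparent power: |S| = 0.2453 VA.
Step 10 — Power factor: PF = P/|S| = 0.1405 (lagging).

(a) P = 0.03448 W  (b) Q = 0.2429 VAR  (c) S = 0.2453 VA  (d) PF = 0.1405 (lagging)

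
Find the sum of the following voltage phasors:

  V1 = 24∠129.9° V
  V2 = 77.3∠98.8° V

Step 1 — Convert each phasor to rectangular form:
  V1 = 24·(cos(129.9°) + j·sin(129.9°)) = -15.39 + j18.41 V
  V2 = 77.3·(cos(98.8°) + j·sin(98.8°)) = -11.83 + j76.39 V
Step 2 — Sum components: V_total = -27.22 + j94.8 V.
Step 3 — Convert to polar: |V_total| = 98.63 V, ∠V_total = 106.0°.

V_total = 98.63∠106.0° V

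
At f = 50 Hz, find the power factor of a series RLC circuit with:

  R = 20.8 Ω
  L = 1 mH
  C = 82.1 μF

Step 1 — Angular frequency: ω = 2π·f = 2π·50 = 314.2 rad/s.
Step 2 — Component impedances:
  R: Z = R = 20.8 Ω
  L: Z = jωL = j·314.2·0.001 = 0 + j0.3142 Ω
  C: Z = 1/(jωC) = -j/(ω·C) = 0 - j38.77 Ω
Step 3 — Series combination: Z_total = R + L + C = 20.8 - j38.46 Ω = 43.72∠-61.6° Ω.
Step 4 — Power factor: PF = cos(φ) = Re(Z)/|Z| = 20.8/43.721 = 0.4757.
Step 5 — Type: Im(Z) = -38.46 ⇒ leading (phase φ = -61.6°).

PF = 0.4757 (leading, φ = -61.6°)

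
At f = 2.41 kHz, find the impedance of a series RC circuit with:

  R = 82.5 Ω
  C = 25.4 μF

Step 1 — Angular frequency: ω = 2π·f = 2π·2410 = 1.514e+04 rad/s.
Step 2 — Component impedances:
  R: Z = R = 82.5 Ω
  C: Z = 1/(jωC) = -j/(ω·C) = 0 - j2.6 Ω
Step 3 — Series combination: Z_total = R + C = 82.5 - j2.6 Ω = 82.54∠-1.8° Ω.

Z = 82.5 - j2.6 Ω = 82.54∠-1.8° Ω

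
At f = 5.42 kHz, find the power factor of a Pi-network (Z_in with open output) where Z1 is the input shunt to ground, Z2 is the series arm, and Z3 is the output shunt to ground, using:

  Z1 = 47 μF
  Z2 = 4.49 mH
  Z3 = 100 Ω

Step 1 — Angular frequency: ω = 2π·f = 2π·5420 = 3.405e+04 rad/s.
Step 2 — Component impedances:
  Z1: Z = 1/(jωC) = -j/(ω·C) = 0 - j0.6248 Ω
  Z2: Z = jωL = j·3.405e+04·0.00449 = 0 + j152.9 Ω
  Z3: Z = R = 100 Ω
Step 3 — With open output, the series arm Z2 and the output shunt Z3 appear in series to ground: Z2 + Z3 = 100 + j152.9 Ω.
Step 4 — Parallel with input shunt Z1: Z_in = Z1 || (Z2 + Z3) = 0.001176 - j0.6266 Ω = 0.6266∠-89.9° Ω.
Step 5 — Power factor: PF = cos(φ) = Re(Z)/|Z| = 0.001176/0.6266 = 0.001877.
Step 6 — Type: Im(Z) = -0.6266 ⇒ leading (phase φ = -89.9°).

PF = 0.001877 (leading, φ = -89.9°)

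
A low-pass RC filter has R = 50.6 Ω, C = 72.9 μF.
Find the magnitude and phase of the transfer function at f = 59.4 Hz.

Step 1 — Angular frequency: ω = 2π·59.4 = 373.2 rad/s.
Step 2 — Transfer function: H(jω) = 1/(1 + jωRC).
Step 3 — Denominator: 1 + jωRC = 1 + j·373.2·50.6·7.29e-05 = 1 + j1.377.
Step 4 — H = 0.3454 - j0.4755.
Step 5 — Magnitude: |H| = 0.5877 (-4.6 dB); phase: φ = -54.0°.

|H| = 0.5877 (-4.6 dB), φ = -54.0°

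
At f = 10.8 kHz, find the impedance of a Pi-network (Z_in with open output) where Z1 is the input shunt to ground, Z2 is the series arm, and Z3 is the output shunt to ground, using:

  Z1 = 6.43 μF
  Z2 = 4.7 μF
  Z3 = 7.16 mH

Step 1 — Angular frequency: ω = 2π·f = 2π·1.08e+04 = 6.786e+04 rad/s.
Step 2 — Component impedances:
  Z1: Z = 1/(jωC) = -j/(ω·C) = 0 - j2.292 Ω
  Z2: Z = 1/(jωC) = -j/(ω·C) = 0 - j3.135 Ω
  Z3: Z = jωL = j·6.786e+04·0.00716 = 0 + j485.9 Ω
Step 3 — With open output, the series arm Z2 and the output shunt Z3 appear in series to ground: Z2 + Z3 = 0 + j482.7 Ω.
Step 4 — Parallel with input shunt Z1: Z_in = Z1 || (Z2 + Z3) = 0 - j2.303 Ω = 2.303∠-90.0° Ω.

Z = 0 - j2.303 Ω = 2.303∠-90.0° Ω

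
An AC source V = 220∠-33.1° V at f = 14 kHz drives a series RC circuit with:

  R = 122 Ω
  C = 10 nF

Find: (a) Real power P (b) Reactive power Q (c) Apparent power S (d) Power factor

Step 1 — Angular frequency: ω = 2π·f = 2π·1.4e+04 = 8.796e+04 rad/s.
Step 2 — Component impedances:
  R: Z = R = 122 Ω
  C: Z = 1/(jωC) = -j/(ω·C) = 0 - j1137 Ω
Step 3 — Series combination: Z_total = R + C = 122 - j1137 Ω = 1143∠-83.9° Ω.
Step 4 — Source phasor: V = 220∠-33.1° V = 184.3 - j120.1 V.
Step 5 — Current: I = V / Z = 0.1217 + j0.1491 A = 0.1924∠50.8° A.
Step 6 — Complex power: S = V·I* = 4.517 - j42.09 VA.
Step 7 — Real power: P = Re(S) = 4.517 W.
Step 8 — Reactive power: Q = Im(S) = -42.09 VAR.
Step 9 — Apparent power: |S| = 42.33 VA.
Step 10 — Power factor: PF = P/|S| = 0.1067 (leading).

(a) P = 4.517 W  (b) Q = -42.09 VAR  (c) S = 42.33 VA  (d) PF = 0.1067 (leading)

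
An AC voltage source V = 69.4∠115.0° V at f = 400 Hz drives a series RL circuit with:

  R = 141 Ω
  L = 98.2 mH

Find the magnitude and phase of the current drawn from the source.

Step 1 — Angular frequency: ω = 2π·f = 2π·400 = 2513 rad/s.
Step 2 — Component impedances:
  R: Z = R = 141 Ω
  L: Z = jωL = j·2513·0.0982 = 0 + j246.8 Ω
Step 3 — Series combination: Z_total = R + L = 141 + j246.8 Ω = 284.2∠60.3° Ω.
Step 4 — Source phasor: V = 69.4∠115.0° V = -29.33 + j62.9 V.
Step 5 — Ohm's law: I = V / Z_total = (-29.33 + j62.9) / (141 + j246.8) = 0.141 + j0.1994 A.
Step 6 — Convert to polar: |I| = 0.2442 A, ∠I = 54.7°.

I = 0.2442∠54.7° A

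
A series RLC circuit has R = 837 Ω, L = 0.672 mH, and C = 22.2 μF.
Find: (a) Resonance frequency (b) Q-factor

Step 1 — Resonance condition Im(Z)=0 gives ω₀ = 1/√(LC).
Step 2 — ω₀ = 1/√(0.000672·2.22e-05) = 8187 rad/s.
Step 3 — f₀ = ω₀/(2π) = 1303 Hz.
Step 4 — Series Q: Q = ω₀L/R = 8187·0.000672/837 = 0.006573.

(a) f₀ = 1303 Hz  (b) Q = 0.006573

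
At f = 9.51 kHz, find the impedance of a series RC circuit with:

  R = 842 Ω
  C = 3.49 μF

Step 1 — Angular frequency: ω = 2π·f = 2π·9510 = 5.975e+04 rad/s.
Step 2 — Component impedances:
  R: Z = R = 842 Ω
  C: Z = 1/(jωC) = -j/(ω·C) = 0 - j4.795 Ω
Step 3 — Series combination: Z_total = R + C = 842 - j4.795 Ω = 842∠-0.3° Ω.

Z = 842 - j4.795 Ω = 842∠-0.3° Ω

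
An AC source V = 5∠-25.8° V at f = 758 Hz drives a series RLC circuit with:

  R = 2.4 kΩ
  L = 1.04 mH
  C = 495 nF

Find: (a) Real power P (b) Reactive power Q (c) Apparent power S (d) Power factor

Step 1 — Angular frequency: ω = 2π·f = 2π·758 = 4763 rad/s.
Step 2 — Component impedances:
  R: Z = R = 2400 Ω
  L: Z = jωL = j·4763·0.00104 = 0 + j4.953 Ω
  C: Z = 1/(jωC) = -j/(ω·C) = 0 - j424.2 Ω
Step 3 — Series combination: Z_total = R + L + C = 2400 - j419.2 Ω = 2436∠-9.9° Ω.
Step 4 — Source phasor: V = 5∠-25.8° V = 4.502 - j2.176 V.
Step 5 — Current: I = V / Z = 0.001974 - j0.000562 A = 0.002052∠-15.9° A.
Step 6 — Complex power: S = V·I* = 0.01011 - j0.001766 VA.
Step 7 — Real power: P = Re(S) = 0.01011 W.
Step 8 — Reactive power: Q = Im(S) = -0.001766 VAR.
Step 9 — Apparent power: |S| = 0.01026 VA.
Step 10 — Power factor: PF = P/|S| = 0.9851 (leading).

(a) P = 0.01011 W  (b) Q = -0.001766 VAR  (c) S = 0.01026 VA  (d) PF = 0.9851 (leading)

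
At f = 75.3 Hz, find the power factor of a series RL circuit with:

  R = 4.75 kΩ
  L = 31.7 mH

Step 1 — Angular frequency: ω = 2π·f = 2π·75.3 = 473.1 rad/s.
Step 2 — Component impedances:
  R: Z = R = 4750 Ω
  L: Z = jωL = j·473.1·0.0317 = 0 + j15 Ω
Step 3 — Series combination: Z_total = R + L = 4750 + j15 Ω = 4750∠0.2° Ω.
Step 4 — Power factor: PF = cos(φ) = Re(Z)/|Z| = 4750/4750 = 1.
Step 5 — Type: Im(Z) = 15 ⇒ lagging (phase φ = 0.2°).

PF = 1 (lagging, φ = 0.2°)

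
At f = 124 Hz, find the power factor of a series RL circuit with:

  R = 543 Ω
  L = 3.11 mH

Step 1 — Angular frequency: ω = 2π·f = 2π·124 = 779.1 rad/s.
Step 2 — Component impedances:
  R: Z = R = 543 Ω
  L: Z = jωL = j·779.1·0.00311 = 0 + j2.423 Ω
Step 3 — Series combination: Z_total = R + L = 543 + j2.423 Ω = 543∠0.3° Ω.
Step 4 — Power factor: PF = cos(φ) = Re(Z)/|Z| = 543/543 = 1.
Step 5 — Type: Im(Z) = 2.423 ⇒ lagging (phase φ = 0.3°).

PF = 1 (lagging, φ = 0.3°)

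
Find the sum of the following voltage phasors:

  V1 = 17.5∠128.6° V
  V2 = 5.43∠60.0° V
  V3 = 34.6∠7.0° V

Step 1 — Convert each phasor to rectangular form:
  V1 = 17.5·(cos(128.6°) + j·sin(128.6°)) = -10.92 + j13.68 V
  V2 = 5.43·(cos(60.0°) + j·sin(60.0°)) = 2.715 + j4.703 V
  V3 = 34.6·(cos(7.0°) + j·sin(7.0°)) = 34.34 + j4.217 V
Step 2 — Sum components: V_total = 26.14 + j22.6 V.
Step 3 — Convert to polar: |V_total| = 34.55 V, ∠V_total = 40.8°.

V_total = 34.55∠40.8° V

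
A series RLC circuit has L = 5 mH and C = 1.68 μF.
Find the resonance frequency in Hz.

Step 1 — Resonance condition Im(Z)=0 gives ω₀ = 1/√(LC).
Step 2 — ω₀ = 1/√(0.005·1.68e-06) = 1.091e+04 rad/s.
Step 3 — f₀ = ω₀/(2π) = 1737 Hz.

f₀ = 1737 Hz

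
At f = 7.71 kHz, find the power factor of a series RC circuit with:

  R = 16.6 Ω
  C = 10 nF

Step 1 — Angular frequency: ω = 2π·f = 2π·7710 = 4.844e+04 rad/s.
Step 2 — Component impedances:
  R: Z = R = 16.6 Ω
  C: Z = 1/(jωC) = -j/(ω·C) = 0 - j2064 Ω
Step 3 — Series combination: Z_total = R + C = 16.6 - j2064 Ω = 2064∠-89.5° Ω.
Step 4 — Power factor: PF = cos(φ) = Re(Z)/|Z| = 16.6/2064.3 = 0.008041.
Step 5 — Type: Im(Z) = -2064 ⇒ leading (phase φ = -89.5°).

PF = 0.008041 (leading, φ = -89.5°)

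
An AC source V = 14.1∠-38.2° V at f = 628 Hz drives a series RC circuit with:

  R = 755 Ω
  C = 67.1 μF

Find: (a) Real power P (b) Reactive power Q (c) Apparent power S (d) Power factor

Step 1 — Angular frequency: ω = 2π·f = 2π·628 = 3946 rad/s.
Step 2 — Component impedances:
  R: Z = R = 755 Ω
  C: Z = 1/(jωC) = -j/(ω·C) = 0 - j3.777 Ω
Step 3 — Series combination: Z_total = R + C = 755 - j3.777 Ω = 755∠-0.3° Ω.
Step 4 — Source phasor: V = 14.1∠-38.2° V = 11.08 - j8.72 V.
Step 5 — Current: I = V / Z = 0.01473 - j0.01148 A = 0.01868∠-37.9° A.
Step 6 — Complex power: S = V·I* = 0.2633 - j0.001317 VA.
Step 7 — Real power: P = Re(S) = 0.2633 W.
Step 8 — Reactive power: Q = Im(S) = -0.001317 VAR.
Step 9 — Apparent power: |S| = 0.2633 VA.
Step 10 — Power factor: PF = P/|S| = 1 (leading).

(a) P = 0.2633 W  (b) Q = -0.001317 VAR  (c) S = 0.2633 VA  (d) PF = 1 (leading)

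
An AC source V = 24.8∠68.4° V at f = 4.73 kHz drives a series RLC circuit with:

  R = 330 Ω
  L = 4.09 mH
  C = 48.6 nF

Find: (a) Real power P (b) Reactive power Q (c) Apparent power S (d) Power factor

Step 1 — Angular frequency: ω = 2π·f = 2π·4730 = 2.972e+04 rad/s.
Step 2 — Component impedances:
  R: Z = R = 330 Ω
  L: Z = jωL = j·2.972e+04·0.00409 = 0 + j121.6 Ω
  C: Z = 1/(jωC) = -j/(ω·C) = 0 - j692.3 Ω
Step 3 — Series combination: Z_total = R + L + C = 330 - j570.8 Ω = 659.3∠-60.0° Ω.
Step 4 — Source phasor: V = 24.8∠68.4° V = 9.129 + j23.06 V.
Step 5 — Current: I = V / Z = -0.02335 + j0.02949 A = 0.03761∠128.4° A.
Step 6 — Complex power: S = V·I* = 0.4669 - j0.8076 VA.
Step 7 — Real power: P = Re(S) = 0.4669 W.
Step 8 — Reactive power: Q = Im(S) = -0.8076 VAR.
Step 9 — Apparent power: |S| = 0.9328 VA.
Step 10 — Power factor: PF = P/|S| = 0.5005 (leading).

(a) P = 0.4669 W  (b) Q = -0.8076 VAR  (c) S = 0.9328 VA  (d) PF = 0.5005 (leading)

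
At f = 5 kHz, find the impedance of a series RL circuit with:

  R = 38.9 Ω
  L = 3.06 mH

Step 1 — Angular frequency: ω = 2π·f = 2π·5000 = 3.142e+04 rad/s.
Step 2 — Component impedances:
  R: Z = R = 38.9 Ω
  L: Z = jωL = j·3.142e+04·0.00306 = 0 + j96.13 Ω
Step 3 — Series combination: Z_total = R + L = 38.9 + j96.13 Ω = 103.7∠68.0° Ω.

Z = 38.9 + j96.13 Ω = 103.7∠68.0° Ω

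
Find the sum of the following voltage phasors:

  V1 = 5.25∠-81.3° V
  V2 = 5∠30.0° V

Step 1 — Convert each phasor to rectangular form:
  V1 = 5.25·(cos(-81.3°) + j·sin(-81.3°)) = 0.7941 - j5.19 V
  V2 = 5·(cos(30.0°) + j·sin(30.0°)) = 4.33 + j2.5 V
Step 2 — Sum components: V_total = 5.124 - j2.69 V.
Step 3 — Convert to polar: |V_total| = 5.787 V, ∠V_total = -27.7°.

V_total = 5.787∠-27.7° V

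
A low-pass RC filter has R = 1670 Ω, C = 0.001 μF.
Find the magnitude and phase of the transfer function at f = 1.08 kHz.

Step 1 — Angular frequency: ω = 2π·1080 = 6786 rad/s.
Step 2 — Transfer function: H(jω) = 1/(1 + jωRC).
Step 3 — Denominator: 1 + jωRC = 1 + j·6786·1670·1e-09 = 1 + j0.01133.
Step 4 — H = 0.9999 - j0.01133.
Step 5 — Magnitude: |H| = 0.9999 (-0.0 dB); phase: φ = -0.6°.

|H| = 0.9999 (-0.0 dB), φ = -0.6°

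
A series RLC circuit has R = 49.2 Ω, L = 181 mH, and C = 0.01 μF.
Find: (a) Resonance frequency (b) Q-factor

Step 1 — Resonance condition Im(Z)=0 gives ω₀ = 1/√(LC).
Step 2 — ω₀ = 1/√(0.181·1e-08) = 2.351e+04 rad/s.
Step 3 — f₀ = ω₀/(2π) = 3741 Hz.
Step 4 — Series Q: Q = ω₀L/R = 2.351e+04·0.181/49.2 = 86.47.

(a) f₀ = 3741 Hz  (b) Q = 86.47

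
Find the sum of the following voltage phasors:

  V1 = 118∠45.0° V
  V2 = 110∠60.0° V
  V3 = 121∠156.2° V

Step 1 — Convert each phasor to rectangular form:
  V1 = 118·(cos(45.0°) + j·sin(45.0°)) = 83.44 + j83.44 V
  V2 = 110·(cos(60.0°) + j·sin(60.0°)) = 55 + j95.26 V
  V3 = 121·(cos(156.2°) + j·sin(156.2°)) = -110.7 + j48.83 V
Step 2 — Sum components: V_total = 27.73 + j227.5 V.
Step 3 — Convert to polar: |V_total| = 229.2 V, ∠V_total = 83.1°.

V_total = 229.2∠83.1° V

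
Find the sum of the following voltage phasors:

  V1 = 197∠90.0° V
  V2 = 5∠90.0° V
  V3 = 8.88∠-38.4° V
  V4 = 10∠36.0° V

Step 1 — Convert each phasor to rectangular form:
  V1 = 197·(cos(90.0°) + j·sin(90.0°)) = 0 + j197 V
  V2 = 5·(cos(90.0°) + j·sin(90.0°)) = 0 + j5 V
  V3 = 8.88·(cos(-38.4°) + j·sin(-38.4°)) = 6.959 - j5.516 V
  V4 = 10·(cos(36.0°) + j·sin(36.0°)) = 8.09 + j5.878 V
Step 2 — Sum components: V_total = 15.05 + j202.4 V.
Step 3 — Convert to polar: |V_total| = 202.9 V, ∠V_total = 85.7°.

V_total = 202.9∠85.7° V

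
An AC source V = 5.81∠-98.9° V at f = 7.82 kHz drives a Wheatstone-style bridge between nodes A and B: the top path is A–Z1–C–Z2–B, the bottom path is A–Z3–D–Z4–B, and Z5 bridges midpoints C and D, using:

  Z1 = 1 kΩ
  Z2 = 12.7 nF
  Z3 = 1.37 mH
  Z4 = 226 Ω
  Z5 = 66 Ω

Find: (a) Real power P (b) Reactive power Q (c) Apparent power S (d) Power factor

Step 1 — Angular frequency: ω = 2π·f = 2π·7820 = 4.913e+04 rad/s.
Step 2 — Component impedances:
  Z1: Z = R = 1000 Ω
  Z2: Z = 1/(jωC) = -j/(ω·C) = 0 - j1603 Ω
  Z3: Z = jωL = j·4.913e+04·0.00137 = 0 + j67.31 Ω
  Z4: Z = R = 226 Ω
  Z5: Z = R = 66 Ω
Step 3 — Bridge requires nodal analysis (the Z5 bridge couples midpoints C and D, so the two paths cannot be reduced to a simple series/parallel combination). Setting node B to ground and injecting 1 A at node A, the 3-node admittance system at A, C, D solves to V_A = Z_AB = 225.8 + j35.9 Ω = 228.6∠9.0° Ω.
Step 4 — Source phasor: V = 5.81∠-98.9° V = -0.8989 - j5.74 V.
Step 5 — Current: I = V / Z = -0.007824 - j0.02418 A = 0.02541∠-107.9° A.
Step 6 — Complex power: S = V·I* = 0.1458 + j0.02318 VA.
Step 7 — Real power: P = Re(S) = 0.1458 W.
Step 8 — Reactive power: Q = Im(S) = 0.02318 VAR.
Step 9 — Apparent power: |S| = 0.1476 VA.
Step 10 — Power factor: PF = P/|S| = 0.9876 (lagging).

(a) P = 0.1458 W  (b) Q = 0.02318 VAR  (c) S = 0.1476 VA  (d) PF = 0.9876 (lagging)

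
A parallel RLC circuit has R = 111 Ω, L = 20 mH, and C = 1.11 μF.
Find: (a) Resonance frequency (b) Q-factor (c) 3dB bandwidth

Step 1 — Resonance: ω₀ = 1/√(LC) = 1/√(0.02·1.11e-06) = 6712 rad/s.
Step 2 — f₀ = ω₀/(2π) = 1068 Hz.
Step 3 — Parallel Q: Q = R/(ω₀L) = 111/(6712·0.02) = 0.8269.
Step 4 — Bandwidth: Δω = ω₀/Q = 8116 rad/s; BW = Δω/(2π) = 1292 Hz.

(a) f₀ = 1068 Hz  (b) Q = 0.8269  (c) BW = 1292 Hz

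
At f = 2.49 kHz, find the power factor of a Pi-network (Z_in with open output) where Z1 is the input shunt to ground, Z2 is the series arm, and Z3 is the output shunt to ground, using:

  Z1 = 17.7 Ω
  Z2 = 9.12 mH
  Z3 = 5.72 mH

Step 1 — Angular frequency: ω = 2π·f = 2π·2490 = 1.565e+04 rad/s.
Step 2 — Component impedances:
  Z1: Z = R = 17.7 Ω
  Z2: Z = jωL = j·1.565e+04·0.00912 = 0 + j142.7 Ω
  Z3: Z = jωL = j·1.565e+04·0.00572 = 0 + j89.49 Ω
Step 3 — With open output, the series arm Z2 and the output shunt Z3 appear in series to ground: Z2 + Z3 = 0 + j232.2 Ω.
Step 4 — Parallel with input shunt Z1: Z_in = Z1 || (Z2 + Z3) = 17.6 + j1.342 Ω = 17.65∠4.4° Ω.
Step 5 — Power factor: PF = cos(φ) = Re(Z)/|Z| = 17.598/17.649 = 0.9971.
Step 6 — Type: Im(Z) = 1.342 ⇒ lagging (phase φ = 4.4°).

PF = 0.9971 (lagging, φ = 4.4°)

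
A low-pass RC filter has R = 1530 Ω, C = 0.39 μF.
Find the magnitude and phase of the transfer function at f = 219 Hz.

Step 1 — Angular frequency: ω = 2π·219 = 1376 rad/s.
Step 2 — Transfer function: H(jω) = 1/(1 + jωRC).
Step 3 — Denominator: 1 + jωRC = 1 + j·1376·1530·3.9e-07 = 1 + j0.8211.
Step 4 — H = 0.5973 - j0.4904.
Step 5 — Magnitude: |H| = 0.7729 (-2.2 dB); phase: φ = -39.4°.

|H| = 0.7729 (-2.2 dB), φ = -39.4°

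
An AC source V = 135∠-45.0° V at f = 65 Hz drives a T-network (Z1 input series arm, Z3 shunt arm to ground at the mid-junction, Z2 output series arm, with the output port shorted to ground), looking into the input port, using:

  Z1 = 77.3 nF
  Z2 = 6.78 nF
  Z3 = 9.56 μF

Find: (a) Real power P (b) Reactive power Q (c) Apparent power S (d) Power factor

Step 1 — Angular frequency: ω = 2π·f = 2π·65 = 408.4 rad/s.
Step 2 — Component impedances:
  Z1: Z = 1/(jωC) = -j/(ω·C) = 0 - j3.168e+04 Ω
  Z2: Z = 1/(jωC) = -j/(ω·C) = 0 - j3.611e+05 Ω
  Z3: Z = 1/(jωC) = -j/(ω·C) = 0 - j256.1 Ω
Step 3 — With the output port shorted to ground, the output series arm Z2 runs from the junction to ground; the shunt arm Z3 also runs from the junction to ground. They appear in parallel: Z3 || Z2 = 0 - j255.9 Ω.
Step 4 — Series with input arm Z1: Z_in = Z1 + (Z3 || Z2) = 0 - j3.193e+04 Ω = 3.193e+04∠-90.0° Ω.
Step 5 — Source phasor: V = 135∠-45.0° V = 95.46 - j95.46 V.
Step 6 — Current: I = V / Z = 0.002989 + j0.002989 A = 0.004228∠45.0° A.
Step 7 — Complex power: S = V·I* = 0 - j0.5707 VA.
Step 8 — Real power: P = Re(S) = 0 W.
Step 9 — Reactive power: Q = Im(S) = -0.5707 VAR.
Step 10 — Apparent power: |S| = 0.5707 VA.
Step 11 — Power factor: PF = P/|S| = 0 (leading).

(a) P = 0 W  (b) Q = -0.5707 VAR  (c) S = 0.5707 VA  (d) PF = 0 (leading)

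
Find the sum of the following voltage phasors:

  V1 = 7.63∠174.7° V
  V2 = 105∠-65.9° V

Step 1 — Convert each phasor to rectangular form:
  V1 = 7.63·(cos(174.7°) + j·sin(174.7°)) = -7.597 + j0.7048 V
  V2 = 105·(cos(-65.9°) + j·sin(-65.9°)) = 42.87 - j95.85 V
Step 2 — Sum components: V_total = 35.28 - j95.14 V.
Step 3 — Convert to polar: |V_total| = 101.5 V, ∠V_total = -69.7°.

V_total = 101.5∠-69.7° V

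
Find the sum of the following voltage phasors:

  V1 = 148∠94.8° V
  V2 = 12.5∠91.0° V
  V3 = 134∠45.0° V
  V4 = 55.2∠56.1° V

Step 1 — Convert each phasor to rectangular form:
  V1 = 148·(cos(94.8°) + j·sin(94.8°)) = -12.38 + j147.5 V
  V2 = 12.5·(cos(91.0°) + j·sin(91.0°)) = -0.2182 + j12.5 V
  V3 = 134·(cos(45.0°) + j·sin(45.0°)) = 94.75 + j94.75 V
  V4 = 55.2·(cos(56.1°) + j·sin(56.1°)) = 30.79 + j45.82 V
Step 2 — Sum components: V_total = 112.9 + j300.5 V.
Step 3 — Convert to polar: |V_total| = 321.1 V, ∠V_total = 69.4°.

V_total = 321.1∠69.4° V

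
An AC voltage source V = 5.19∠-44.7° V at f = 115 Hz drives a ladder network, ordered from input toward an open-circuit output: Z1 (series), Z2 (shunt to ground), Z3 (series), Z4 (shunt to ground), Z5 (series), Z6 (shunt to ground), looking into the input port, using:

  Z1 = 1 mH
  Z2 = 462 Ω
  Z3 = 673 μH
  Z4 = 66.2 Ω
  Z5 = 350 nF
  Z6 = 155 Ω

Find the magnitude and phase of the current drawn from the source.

Step 1 — Angular frequency: ω = 2π·f = 2π·115 = 722.6 rad/s.
Step 2 — Component impedances:
  Z1: Z = jωL = j·722.6·0.001 = 0 + j0.7226 Ω
  Z2: Z = R = 462 Ω
  Z3: Z = jωL = j·722.6·0.000673 = 0 + j0.4863 Ω
  Z4: Z = R = 66.2 Ω
  Z5: Z = 1/(jωC) = -j/(ω·C) = 0 - j3954 Ω
  Z6: Z = R = 155 Ω
Step 3 — Ladder network (open output): work backward from the far end, alternating series and parallel combinations. Z_in = 57.86 + j0.2492 Ω = 57.86∠0.2° Ω.
Step 4 — Source phasor: V = 5.19∠-44.7° V = 3.689 - j3.651 V.
Step 5 — Ohm's law: I = V / Z_total = (3.689 - j3.651) / (57.86 + j0.2492) = 0.06349 - j0.06337 A.
Step 6 — Convert to polar: |I| = 0.0897 A, ∠I = -44.9°.

I = 0.0897∠-44.9° A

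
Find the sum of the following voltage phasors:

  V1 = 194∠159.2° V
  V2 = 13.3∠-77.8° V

Step 1 — Convert each phasor to rectangular form:
  V1 = 194·(cos(159.2°) + j·sin(159.2°)) = -181.4 + j68.89 V
  V2 = 13.3·(cos(-77.8°) + j·sin(-77.8°)) = 2.811 - j13 V
Step 2 — Sum components: V_total = -178.5 + j55.89 V.
Step 3 — Convert to polar: |V_total| = 187.1 V, ∠V_total = 162.6°.

V_total = 187.1∠162.6° V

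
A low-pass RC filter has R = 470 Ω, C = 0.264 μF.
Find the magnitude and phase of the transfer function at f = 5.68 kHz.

Step 1 — Angular frequency: ω = 2π·5680 = 3.569e+04 rad/s.
Step 2 — Transfer function: H(jω) = 1/(1 + jωRC).
Step 3 — Denominator: 1 + jωRC = 1 + j·3.569e+04·470·2.64e-07 = 1 + j4.428.
Step 4 — H = 0.04852 - j0.2149.
Step 5 — Magnitude: |H| = 0.2203 (-13.1 dB); phase: φ = -77.3°.

|H| = 0.2203 (-13.1 dB), φ = -77.3°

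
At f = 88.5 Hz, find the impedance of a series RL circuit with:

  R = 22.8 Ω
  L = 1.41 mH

Step 1 — Angular frequency: ω = 2π·f = 2π·88.5 = 556.1 rad/s.
Step 2 — Component impedances:
  R: Z = R = 22.8 Ω
  L: Z = jωL = j·556.1·0.00141 = 0 + j0.784 Ω
Step 3 — Series combination: Z_total = R + L = 22.8 + j0.784 Ω = 22.81∠2.0° Ω.

Z = 22.8 + j0.784 Ω = 22.81∠2.0° Ω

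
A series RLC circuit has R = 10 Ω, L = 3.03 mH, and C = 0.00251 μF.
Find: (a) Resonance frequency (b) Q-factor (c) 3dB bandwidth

Step 1 — Resonance condition Im(Z)=0 gives ω₀ = 1/√(LC).
Step 2 — ω₀ = 1/√(0.00303·2.51e-09) = 3.626e+05 rad/s.
Step 3 — f₀ = ω₀/(2π) = 5.771e+04 Hz.
Step 4 — Series Q: Q = ω₀L/R = 3.626e+05·0.00303/10 = 109.9.
Step 5 — 3dB bandwidth: Δω = ω₀/Q = 3300 rad/s; BW = Δω/(2π) = 525.3 Hz.

(a) f₀ = 5.771e+04 Hz  (b) Q = 109.9  (c) BW = 525.3 Hz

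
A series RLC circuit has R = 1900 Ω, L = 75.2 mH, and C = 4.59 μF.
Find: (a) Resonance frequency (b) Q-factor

Step 1 — Resonance condition Im(Z)=0 gives ω₀ = 1/√(LC).
Step 2 — ω₀ = 1/√(0.0752·4.59e-06) = 1702 rad/s.
Step 3 — f₀ = ω₀/(2π) = 270.9 Hz.
Step 4 — Series Q: Q = ω₀L/R = 1702·0.0752/1900 = 0.06737.

(a) f₀ = 270.9 Hz  (b) Q = 0.06737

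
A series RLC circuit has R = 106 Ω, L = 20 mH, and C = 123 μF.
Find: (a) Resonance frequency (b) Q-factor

Step 1 — Resonance condition Im(Z)=0 gives ω₀ = 1/√(LC).
Step 2 — ω₀ = 1/√(0.02·0.000123) = 637.6 rad/s.
Step 3 — f₀ = ω₀/(2π) = 101.5 Hz.
Step 4 — Series Q: Q = ω₀L/R = 637.6·0.02/106 = 0.1203.

(a) f₀ = 101.5 Hz  (b) Q = 0.1203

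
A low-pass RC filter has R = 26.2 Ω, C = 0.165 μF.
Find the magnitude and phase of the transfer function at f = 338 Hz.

Step 1 — Angular frequency: ω = 2π·338 = 2124 rad/s.
Step 2 — Transfer function: H(jω) = 1/(1 + jωRC).
Step 3 — Denominator: 1 + jωRC = 1 + j·2124·26.2·1.65e-07 = 1 + j0.009181.
Step 4 — H = 0.9999 - j0.00918.
Step 5 — Magnitude: |H| = 1 (-0.0 dB); phase: φ = -0.5°.

|H| = 1 (-0.0 dB), φ = -0.5°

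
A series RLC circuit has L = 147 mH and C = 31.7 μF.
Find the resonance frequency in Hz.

Step 1 — Resonance condition Im(Z)=0 gives ω₀ = 1/√(LC).
Step 2 — ω₀ = 1/√(0.147·3.17e-05) = 463.2 rad/s.
Step 3 — f₀ = ω₀/(2π) = 73.73 Hz.

f₀ = 73.73 Hz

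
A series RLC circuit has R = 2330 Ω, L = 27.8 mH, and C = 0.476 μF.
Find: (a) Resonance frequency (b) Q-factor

Step 1 — Resonance condition Im(Z)=0 gives ω₀ = 1/√(LC).
Step 2 — ω₀ = 1/√(0.0278·4.76e-07) = 8693 rad/s.
Step 3 — f₀ = ω₀/(2π) = 1384 Hz.
Step 4 — Series Q: Q = ω₀L/R = 8693·0.0278/2330 = 0.1037.

(a) f₀ = 1384 Hz  (b) Q = 0.1037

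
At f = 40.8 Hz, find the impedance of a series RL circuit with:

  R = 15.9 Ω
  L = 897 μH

Step 1 — Angular frequency: ω = 2π·f = 2π·40.8 = 256.4 rad/s.
Step 2 — Component impedances:
  R: Z = R = 15.9 Ω
  L: Z = jωL = j·256.4·0.000897 = 0 + j0.2299 Ω
Step 3 — Series combination: Z_total = R + L = 15.9 + j0.2299 Ω = 15.9∠0.8° Ω.

Z = 15.9 + j0.2299 Ω = 15.9∠0.8° Ω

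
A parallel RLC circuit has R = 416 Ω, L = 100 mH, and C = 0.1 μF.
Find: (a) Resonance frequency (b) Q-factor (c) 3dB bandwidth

Step 1 — Resonance: ω₀ = 1/√(LC) = 1/√(0.1·1e-07) = 1e+04 rad/s.
Step 2 — f₀ = ω₀/(2π) = 1592 Hz.
Step 3 — Parallel Q: Q = R/(ω₀L) = 416/(1e+04·0.1) = 0.416.
Step 4 — Bandwidth: Δω = ω₀/Q = 2.404e+04 rad/s; BW = Δω/(2π) = 3826 Hz.

(a) f₀ = 1592 Hz  (b) Q = 0.416  (c) BW = 3826 Hz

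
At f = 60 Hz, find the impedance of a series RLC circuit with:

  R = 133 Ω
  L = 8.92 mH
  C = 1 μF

Step 1 — Angular frequency: ω = 2π·f = 2π·60 = 377 rad/s.
Step 2 — Component impedances:
  R: Z = R = 133 Ω
  L: Z = jωL = j·377·0.00892 = 0 + j3.363 Ω
  C: Z = 1/(jωC) = -j/(ω·C) = 0 - j2653 Ω
Step 3 — Series combination: Z_total = R + L + C = 133 - j2649 Ω = 2653∠-87.1° Ω.

Z = 133 - j2649 Ω = 2653∠-87.1° Ω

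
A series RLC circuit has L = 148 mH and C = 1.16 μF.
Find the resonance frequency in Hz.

Step 1 — Resonance condition Im(Z)=0 gives ω₀ = 1/√(LC).
Step 2 — ω₀ = 1/√(0.148·1.16e-06) = 2413 rad/s.
Step 3 — f₀ = ω₀/(2π) = 384.1 Hz.

f₀ = 384.1 Hz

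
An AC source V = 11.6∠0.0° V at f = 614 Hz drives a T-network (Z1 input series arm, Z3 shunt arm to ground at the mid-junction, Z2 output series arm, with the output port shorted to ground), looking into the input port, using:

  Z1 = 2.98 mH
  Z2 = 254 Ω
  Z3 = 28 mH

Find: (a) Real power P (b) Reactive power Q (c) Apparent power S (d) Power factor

Step 1 — Angular frequency: ω = 2π·f = 2π·614 = 3858 rad/s.
Step 2 — Component impedances:
  Z1: Z = jωL = j·3858·0.00298 = 0 + j11.5 Ω
  Z2: Z = R = 254 Ω
  Z3: Z = jωL = j·3858·0.028 = 0 + j108 Ω
Step 3 — With the output port shorted to ground, the output series arm Z2 runs from the junction to ground; the shunt arm Z3 also runs from the junction to ground. They appear in parallel: Z3 || Z2 = 38.9 + j91.48 Ω.
Step 4 — Series with input arm Z1: Z_in = Z1 + (Z3 || Z2) = 38.9 + j103 Ω = 110.1∠69.3° Ω.
Step 5 — Source phasor: V = 11.6∠0.0° V = 11.6 V.
Step 6 — Current: I = V / Z = 0.03724 - j0.09858 A = 0.1054∠-69.3° A.
Step 7 — Complex power: S = V·I* = 0.432 + j1.144 VA.
Step 8 — Real power: P = Re(S) = 0.432 W.
Step 9 — Reactive power: Q = Im(S) = 1.144 VAR.
Step 10 — Apparent power: |S| = 1.222 VA.
Step 11 — Power factor: PF = P/|S| = 0.3534 (lagging).

(a) P = 0.432 W  (b) Q = 1.144 VAR  (c) S = 1.222 VA  (d) PF = 0.3534 (lagging)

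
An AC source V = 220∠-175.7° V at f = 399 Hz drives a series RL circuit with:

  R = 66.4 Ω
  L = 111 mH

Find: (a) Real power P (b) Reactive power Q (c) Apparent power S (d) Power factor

Step 1 — Angular frequency: ω = 2π·f = 2π·399 = 2507 rad/s.
Step 2 — Component impedances:
  R: Z = R = 66.4 Ω
  L: Z = jωL = j·2507·0.111 = 0 + j278.3 Ω
Step 3 — Series combination: Z_total = R + L = 66.4 + j278.3 Ω = 286.1∠76.6° Ω.
Step 4 — Source phasor: V = 220∠-175.7° V = -219.4 - j16.5 V.
Step 5 — Current: I = V / Z = -0.2341 + j0.7325 A = 0.769∠107.7° A.
Step 6 — Complex power: S = V·I* = 39.27 + j164.6 VA.
Step 7 — Real power: P = Re(S) = 39.27 W.
Step 8 — Reactive power: Q = Im(S) = 164.6 VAR.
Step 9 — Apparent power: |S| = 169.2 VA.
Step 10 — Power factor: PF = P/|S| = 0.2321 (lagging).

(a) P = 39.27 W  (b) Q = 164.6 VAR  (c) S = 169.2 VA  (d) PF = 0.2321 (lagging)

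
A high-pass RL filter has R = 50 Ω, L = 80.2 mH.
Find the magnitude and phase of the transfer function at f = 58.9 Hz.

Step 1 — Angular frequency: ω = 2π·58.9 = 370.1 rad/s.
Step 2 — Transfer function: H(jω) = jωL/(R + jωL).
Step 3 — Numerator jωL = j·29.68; denominator R + jωL = 50 + j29.68.
Step 4 — H = 0.2606 + j0.4389.
Step 5 — Magnitude: |H| = 0.5104 (-5.8 dB); phase: φ = 59.3°.

|H| = 0.5104 (-5.8 dB), φ = 59.3°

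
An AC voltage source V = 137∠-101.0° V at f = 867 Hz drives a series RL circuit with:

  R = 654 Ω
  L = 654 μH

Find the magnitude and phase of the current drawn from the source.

Step 1 — Angular frequency: ω = 2π·f = 2π·867 = 5448 rad/s.
Step 2 — Component impedances:
  R: Z = R = 654 Ω
  L: Z = jωL = j·5448·0.000654 = 0 + j3.563 Ω
Step 3 — Series combination: Z_total = R + L = 654 + j3.563 Ω = 654∠0.3° Ω.
Step 4 — Source phasor: V = 137∠-101.0° V = -26.14 - j134.5 V.
Step 5 — Ohm's law: I = V / Z_total = (-26.14 - j134.5) / (654 + j3.563) = -0.04109 - j0.2054 A.
Step 6 — Convert to polar: |I| = 0.2095 A, ∠I = -101.3°.

I = 0.2095∠-101.3° A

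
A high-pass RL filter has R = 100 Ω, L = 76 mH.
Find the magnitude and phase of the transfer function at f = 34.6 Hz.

Step 1 — Angular frequency: ω = 2π·34.6 = 217.4 rad/s.
Step 2 — Transfer function: H(jω) = jωL/(R + jωL).
Step 3 — Numerator jωL = j·16.52; denominator R + jωL = 100 + j16.52.
Step 4 — H = 0.02657 + j0.1608.
Step 5 — Magnitude: |H| = 0.163 (-15.8 dB); phase: φ = 80.6°.

|H| = 0.163 (-15.8 dB), φ = 80.6°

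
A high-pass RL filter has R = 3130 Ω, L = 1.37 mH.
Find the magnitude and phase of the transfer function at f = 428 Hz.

Step 1 — Angular frequency: ω = 2π·428 = 2689 rad/s.
Step 2 — Transfer function: H(jω) = jωL/(R + jωL).
Step 3 — Numerator jωL = j·3.684; denominator R + jωL = 3130 + j3.684.
Step 4 — H = 1.385e-06 + j0.001177.
Step 5 — Magnitude: |H| = 0.001177 (-58.6 dB); phase: φ = 89.9°.

|H| = 0.001177 (-58.6 dB), φ = 89.9°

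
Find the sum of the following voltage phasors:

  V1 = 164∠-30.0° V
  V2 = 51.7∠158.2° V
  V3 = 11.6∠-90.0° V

Step 1 — Convert each phasor to rectangular form:
  V1 = 164·(cos(-30.0°) + j·sin(-30.0°)) = 142 - j82 V
  V2 = 51.7·(cos(158.2°) + j·sin(158.2°)) = -48 + j19.2 V
  V3 = 11.6·(cos(-90.0°) + j·sin(-90.0°)) = 0 - j11.6 V
Step 2 — Sum components: V_total = 94.03 - j74.4 V.
Step 3 — Convert to polar: |V_total| = 119.9 V, ∠V_total = -38.4°.

V_total = 119.9∠-38.4° V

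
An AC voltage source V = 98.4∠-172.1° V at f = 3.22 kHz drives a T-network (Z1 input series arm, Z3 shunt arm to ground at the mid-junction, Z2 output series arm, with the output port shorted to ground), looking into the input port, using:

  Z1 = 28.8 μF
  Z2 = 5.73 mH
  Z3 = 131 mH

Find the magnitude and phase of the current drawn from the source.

Step 1 — Angular frequency: ω = 2π·f = 2π·3220 = 2.023e+04 rad/s.
Step 2 — Component impedances:
  Z1: Z = 1/(jωC) = -j/(ω·C) = 0 - j1.716 Ω
  Z2: Z = jωL = j·2.023e+04·0.00573 = 0 + j115.9 Ω
  Z3: Z = jωL = j·2.023e+04·0.131 = 0 + j2650 Ω
Step 3 — With the output port shorted to ground, the output series arm Z2 runs from the junction to ground; the shunt arm Z3 also runs from the junction to ground. They appear in parallel: Z3 || Z2 = 0 + j111.1 Ω.
Step 4 — Series with input arm Z1: Z_in = Z1 + (Z3 || Z2) = 0 + j109.4 Ω = 109.4∠90.0° Ω.
Step 5 — Source phasor: V = 98.4∠-172.1° V = -97.47 - j13.52 V.
Step 6 — Ohm's law: I = V / Z_total = (-97.47 - j13.52) / (0 + j109.4) = -0.1237 + j0.8913 A.
Step 7 — Convert to polar: |I| = 0.8998 A, ∠I = 97.9°.

I = 0.8998∠97.9° A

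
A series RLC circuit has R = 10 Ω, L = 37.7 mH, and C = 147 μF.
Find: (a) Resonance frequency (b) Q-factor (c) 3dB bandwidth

Step 1 — Resonance: ω₀ = 1/√(LC) = 1/√(0.0377·0.000147) = 424.8 rad/s.
Step 2 — f₀ = ω₀/(2π) = 67.61 Hz.
Step 3 — Series Q: Q = ω₀L/R = 424.8·0.0377/10 = 1.601.
Step 4 — Bandwidth: Δω = ω₀/Q = 265.3 rad/s; BW = Δω/(2π) = 42.22 Hz.

(a) f₀ = 67.61 Hz  (b) Q = 1.601  (c) BW = 42.22 Hz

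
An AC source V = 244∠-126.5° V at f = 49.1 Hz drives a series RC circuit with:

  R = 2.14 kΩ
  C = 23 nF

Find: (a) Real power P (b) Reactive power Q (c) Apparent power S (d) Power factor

Step 1 — Angular frequency: ω = 2π·f = 2π·49.1 = 308.5 rad/s.
Step 2 — Component impedances:
  R: Z = R = 2140 Ω
  C: Z = 1/(jωC) = -j/(ω·C) = 0 - j1.409e+05 Ω
Step 3 — Series combination: Z_total = R + C = 2140 - j1.409e+05 Ω = 1.409e+05∠-89.1° Ω.
Step 4 — Source phasor: V = 244∠-126.5° V = -145.1 - j196.1 V.
Step 5 — Current: I = V / Z = 0.001376 - j0.001051 A = 0.001731∠-37.4° A.
Step 6 — Complex power: S = V·I* = 0.006413 - j0.4223 VA.
Step 7 — Real power: P = Re(S) = 0.006413 W.
Step 8 — Reactive power: Q = Im(S) = -0.4223 VAR.
Step 9 — Apparent power: |S| = 0.4224 VA.
Step 10 — Power factor: PF = P/|S| = 0.01518 (leading).

(a) P = 0.006413 W  (b) Q = -0.4223 VAR  (c) S = 0.4224 VA  (d) PF = 0.01518 (leading)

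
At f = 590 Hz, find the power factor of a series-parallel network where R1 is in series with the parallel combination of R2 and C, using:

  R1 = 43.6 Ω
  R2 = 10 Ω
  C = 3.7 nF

Step 1 — Angular frequency: ω = 2π·f = 2π·590 = 3707 rad/s.
Step 2 — Component impedances:
  R1: Z = R = 43.6 Ω
  R2: Z = R = 10 Ω
  C: Z = 1/(jωC) = -j/(ω·C) = 0 - j7.291e+04 Ω
Step 3 — Parallel branch: R2 || C = 1/(1/R2 + 1/C) = 10 - j0.001372 Ω.
Step 4 — Series with R1: Z_total = R1 + (R2 || C) = 53.6 - j0.001372 Ω = 53.6∠-0.0° Ω.
Step 5 — Power factor: PF = cos(φ) = Re(Z)/|Z| = 53.6/53.6 = 1.
Step 6 — Type: Im(Z) = -0.001372 ⇒ leading (phase φ = -0.0°).

PF = 1 (leading, φ = -0.0°)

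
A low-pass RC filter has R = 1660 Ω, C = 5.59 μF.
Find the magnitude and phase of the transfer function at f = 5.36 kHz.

Step 1 — Angular frequency: ω = 2π·5360 = 3.368e+04 rad/s.
Step 2 — Transfer function: H(jω) = 1/(1 + jωRC).
Step 3 — Denominator: 1 + jωRC = 1 + j·3.368e+04·1660·5.59e-06 = 1 + j312.5.
Step 4 — H = 1.024e-05 - j0.0032.
Step 5 — Magnitude: |H| = 0.0032 (-49.9 dB); phase: φ = -89.8°.

|H| = 0.0032 (-49.9 dB), φ = -89.8°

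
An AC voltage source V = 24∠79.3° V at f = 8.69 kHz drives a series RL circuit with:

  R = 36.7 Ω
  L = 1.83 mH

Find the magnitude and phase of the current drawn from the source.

Step 1 — Angular frequency: ω = 2π·f = 2π·8690 = 5.46e+04 rad/s.
Step 2 — Component impedances:
  R: Z = R = 36.7 Ω
  L: Z = jωL = j·5.46e+04·0.00183 = 0 + j99.92 Ω
Step 3 — Series combination: Z_total = R + L = 36.7 + j99.92 Ω = 106.4∠69.8° Ω.
Step 4 — Source phasor: V = 24∠79.3° V = 4.456 + j23.58 V.
Step 5 — Ohm's law: I = V / Z_total = (4.456 + j23.58) / (36.7 + j99.92) = 0.2224 + j0.03709 A.
Step 6 — Convert to polar: |I| = 0.2255 A, ∠I = 9.5°.

I = 0.2255∠9.5° A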